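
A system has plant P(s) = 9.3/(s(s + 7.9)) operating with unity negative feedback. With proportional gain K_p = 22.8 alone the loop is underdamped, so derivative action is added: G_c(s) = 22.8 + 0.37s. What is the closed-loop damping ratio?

ζ = 0.389

Forward path: (22.8 + 0.37s)·9.3/(s(s+7.9)). The closed-loop characteristic equation is s² + (7.9 + 9.3·0.37)s + 9.3·22.8 = 0.
That is s² + 11.34s + 212 = 0, so ω_n = 14.56 rad/s and ζ = 11.34/(2·14.56) = 0.3894.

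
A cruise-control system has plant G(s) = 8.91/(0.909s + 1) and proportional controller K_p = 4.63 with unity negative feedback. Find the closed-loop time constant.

τ = 0.0215 s

Closed loop: T(s) = K_p·G/(1+K_p·G) = 41.25/(0.909s + 1 + 41.25), with pole at s = −(1 + 41.25)/0.909 = −46.48.
Closed-loop time constant τ = 1/46.48 = 0.0215 s.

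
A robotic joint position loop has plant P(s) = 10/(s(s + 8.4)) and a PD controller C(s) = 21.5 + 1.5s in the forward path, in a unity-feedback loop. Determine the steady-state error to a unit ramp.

The loop has one pole at the origin (type 1). Velocity error constant K_v = lim_{s→0} s·C(s)P(s) = 21.5·10/8.4 = 25.6.
Steady-state error to a unit ramp: e_ss = 1/K_v = 0.0391.

0.0391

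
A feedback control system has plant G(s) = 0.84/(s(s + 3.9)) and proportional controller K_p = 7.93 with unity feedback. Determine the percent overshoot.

From 1 + K_pG(s) = 0: s² + 3.9s + 6.661 = 0 ⇒ ω_n = 2.581, ζ = 0.7555.
%OS = 100·exp(−πζ/√(1−ζ²)) = 100·exp(−π·0.7555/√0.4292) = 2.67%.

2.67%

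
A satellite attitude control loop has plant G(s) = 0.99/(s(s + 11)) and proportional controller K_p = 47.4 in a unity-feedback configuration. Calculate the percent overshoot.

Closed-loop characteristic equation: s² + 11s + 46.93 = 0, so ω_n = 6.85 rad/s and ζ = 11/(2·6.85) = 0.8029.
%OS = 100·exp(−πζ/√(1−ζ²)) = 100·exp(−π·0.8029/√0.3554) = 1.45%.

1.45%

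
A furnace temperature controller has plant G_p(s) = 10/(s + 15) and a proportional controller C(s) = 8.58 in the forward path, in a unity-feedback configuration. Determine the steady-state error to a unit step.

The loop is type 0. Static position error constant K_pos = C(0)·G_p(0) = 8.58·0.6667 = 5.72.
Steady-state error to a unit step: e_ss = 1/(1+K_pos) = 1/6.72 = 0.149.

0.149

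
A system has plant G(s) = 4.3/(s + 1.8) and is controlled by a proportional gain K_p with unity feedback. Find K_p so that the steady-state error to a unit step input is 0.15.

K_p = 2.37

Steady-state error for a unit step on this type-0 loop is 1/(1 + K_p·G(0)).
G(0) = 2.389. Require 1/(1 + K_p·2.389) = 0.15, so 1 + 2.389·K_p = 6.667.
K_p = (6.667 − 1)/2.389 = 2.37.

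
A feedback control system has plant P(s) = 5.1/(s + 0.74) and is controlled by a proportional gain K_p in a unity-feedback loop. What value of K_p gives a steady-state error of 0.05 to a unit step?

K_p = 2.76

For a type-0 loop with proportional control, e_ss = 1/(1 + K_p·P(0)).
P(0) = 6.892. Require 1/(1 + K_p·6.892) = 0.05, so 1 + 6.892·K_p = 20.
K_p = (20 − 1)/6.892 = 2.76.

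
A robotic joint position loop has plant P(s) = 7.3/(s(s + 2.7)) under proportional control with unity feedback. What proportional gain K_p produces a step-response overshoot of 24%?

From %OS = 100·exp(−πζ/√(1−ζ²)) = 24%, ζ = −ln(0.24)/√(π²+ln²(0.24)) = 0.4136.
Characteristic equation s² + 2.7s + 7.3K_p = 0 gives ζ = 2.7/(2√(7.3K_p)).
Setting ζ = 0.4136: √(7.3K_p) = 2.7/(2·0.4136) = 3.264, so K_p = 10.65/7.3 = 1.46.

K_p = 1.46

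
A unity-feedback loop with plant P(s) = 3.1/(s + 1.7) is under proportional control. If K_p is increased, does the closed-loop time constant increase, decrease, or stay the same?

decrease

Closed-loop pole is at s = −(1.7+K_p·3.1); larger K_p moves it further left, so τ = 1/(1.7+K_p·3.1) decreases.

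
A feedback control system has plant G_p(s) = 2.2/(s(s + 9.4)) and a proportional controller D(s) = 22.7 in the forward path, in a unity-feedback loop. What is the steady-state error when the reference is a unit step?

0

The open loop D(s)G_p(s) has a pole at the origin (type 1), so the static position error constant is infinite and e_ss = 1/(1+∞) = 0.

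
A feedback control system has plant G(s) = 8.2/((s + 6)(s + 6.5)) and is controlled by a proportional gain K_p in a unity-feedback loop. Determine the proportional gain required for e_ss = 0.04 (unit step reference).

For a type-0 loop with proportional control, e_ss = 1/(1 + K_p·G(0)).
G(0) = 0.2103. Require 1/(1 + K_p·0.2103) = 0.04, so 1 + 0.2103·K_p = 25.
K_p = (25 − 1)/0.2103 = 114.

K_p = 114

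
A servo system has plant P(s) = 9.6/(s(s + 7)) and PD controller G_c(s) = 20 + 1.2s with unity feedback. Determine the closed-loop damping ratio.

ζ = 0.668

Forward path: (20 + 1.2s)·9.6/(s(s+7)). The closed-loop characteristic equation is s² + (7 + 9.6·1.2)s + 9.6·20 = 0.
That is s² + 18.52s + 192 = 0, so ω_n = 13.86 rad/s and ζ = 18.52/(2·13.86) = 0.6683.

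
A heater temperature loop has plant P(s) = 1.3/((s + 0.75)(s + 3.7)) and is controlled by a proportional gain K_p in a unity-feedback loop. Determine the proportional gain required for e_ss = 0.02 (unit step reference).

K_p = 105

For a type-0 loop with proportional control, e_ss = 1/(1 + K_p·P(0)).
P(0) = 0.4685. Require 1/(1 + K_p·0.4685) = 0.02, so 1 + 0.4685·K_p = 50.
K_p = (50 − 1)/0.4685 = 105.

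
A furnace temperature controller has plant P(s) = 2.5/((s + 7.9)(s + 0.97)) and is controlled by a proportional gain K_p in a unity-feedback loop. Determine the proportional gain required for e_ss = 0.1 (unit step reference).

K_p = 27.6

Steady-state error for a unit step on this type-0 loop is 1/(1 + K_p·P(0)).
P(0) = 0.3262. Require 1/(1 + K_p·0.3262) = 0.1, so 1 + 0.3262·K_p = 10.
K_p = (10 − 1)/0.3262 = 27.6.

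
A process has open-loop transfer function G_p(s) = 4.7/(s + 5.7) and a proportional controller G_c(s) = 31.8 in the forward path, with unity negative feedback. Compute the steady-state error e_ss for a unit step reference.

0.0367

The loop is type 0. Static position error constant K_pos = G_c(0)·G_p(0) = 31.8·0.8246 = 26.22.
Steady-state error to a unit step: e_ss = 1/(1+K_pos) = 1/27.22 = 0.0367.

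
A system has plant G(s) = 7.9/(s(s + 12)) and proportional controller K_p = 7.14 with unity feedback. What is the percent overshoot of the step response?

1.54%

The closed-loop denominator s² + 12s + 56.41 gives ω_n = √56.41 = 7.51 and ζ = 12/(2ω_n) = 0.7989.
%OS = 100·exp(−πζ/√(1−ζ²)) = 100·exp(−π·0.7989/√0.3618) = 1.54%.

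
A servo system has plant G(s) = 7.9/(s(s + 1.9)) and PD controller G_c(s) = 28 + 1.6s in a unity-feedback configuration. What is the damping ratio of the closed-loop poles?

ζ = 0.489

Forward path: (28 + 1.6s)·7.9/(s(s+1.9)). The closed-loop characteristic equation is s² + (1.9 + 7.9·1.6)s + 7.9·28 = 0.
That is s² + 14.54s + 221.2 = 0, so ω_n = 14.87 rad/s and ζ = 14.54/(2·14.87) = 0.4888.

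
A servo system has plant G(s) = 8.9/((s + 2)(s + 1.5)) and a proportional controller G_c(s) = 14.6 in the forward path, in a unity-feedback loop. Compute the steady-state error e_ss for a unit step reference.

0.0226

The loop is type 0. Static position error constant K_pos = G_c(0)·G(0) = 14.6·2.967 = 43.31.
Steady-state error to a unit step: e_ss = 1/(1+K_pos) = 1/44.31 = 0.0226.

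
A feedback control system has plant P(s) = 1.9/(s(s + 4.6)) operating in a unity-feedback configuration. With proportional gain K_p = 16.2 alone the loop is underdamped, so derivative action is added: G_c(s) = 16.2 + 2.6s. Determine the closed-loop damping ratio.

ζ = 0.86

Forward path: (16.2 + 2.6s)·1.9/(s(s+4.6)). The closed-loop characteristic equation is s² + (4.6 + 1.9·2.6)s + 1.9·16.2 = 0.
That is s² + 9.54s + 30.78 = 0, so ω_n = 5.548 rad/s and ζ = 9.54/(2·5.548) = 0.8598.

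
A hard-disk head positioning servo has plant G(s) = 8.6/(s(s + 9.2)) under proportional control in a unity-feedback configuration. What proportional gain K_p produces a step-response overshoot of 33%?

From %OS = 100·exp(−πζ/√(1−ζ²)) = 33%, ζ = −ln(0.33)/√(π²+ln²(0.33)) = 0.3328.
Characteristic equation s² + 9.2s + 8.6K_p = 0 gives ζ = 9.2/(2√(8.6K_p)).
Setting ζ = 0.3328: √(8.6K_p) = 9.2/(2·0.3328) = 13.82, so K_p = 191.1/8.6 = 22.2.

K_p = 22.2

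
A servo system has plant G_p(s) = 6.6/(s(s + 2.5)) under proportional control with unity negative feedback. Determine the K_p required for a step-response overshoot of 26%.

From %OS = 100·exp(−πζ/√(1−ζ²)) = 26%, ζ = −ln(0.26)/√(π²+ln²(0.26)) = 0.3941.
Characteristic equation s² + 2.5s + 6.6K_p = 0 gives ζ = 2.5/(2√(6.6K_p)).
Setting ζ = 0.3941: √(6.6K_p) = 2.5/(2·0.3941) = 3.172, so K_p = 10.06/6.6 = 1.52.

K_p = 1.52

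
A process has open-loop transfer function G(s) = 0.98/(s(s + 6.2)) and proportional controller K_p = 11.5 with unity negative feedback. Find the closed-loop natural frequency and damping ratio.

With unity feedback the closed-loop characteristic equation is s² + 6.2s + 11.5·0.98 = s² + 6.2s + 11.27 = 0.
So ω_n² = 11.27 ⇒ ω_n = 3.357 rad/s, and ζ = 6.2/(2ω_n) = 0.923.

ω_n = 3.36 rad/s, ζ = 0.923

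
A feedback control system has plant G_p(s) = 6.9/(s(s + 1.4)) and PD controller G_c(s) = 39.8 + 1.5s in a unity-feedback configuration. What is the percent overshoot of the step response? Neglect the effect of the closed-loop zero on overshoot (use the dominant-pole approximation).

30.4%

Forward path: (39.8 + 1.5s)·6.9/(s(s+1.4)). The closed-loop characteristic equation is s² + (1.4 + 6.9·1.5)s + 6.9·39.8 = 0.
That is s² + 11.75s + 274.6 = 0, so ω_n = 16.57 rad/s and ζ = 11.75/(2·16.57) = 0.3545.
%OS = 100·exp(−πζ/√(1−ζ²)) = 30.4%.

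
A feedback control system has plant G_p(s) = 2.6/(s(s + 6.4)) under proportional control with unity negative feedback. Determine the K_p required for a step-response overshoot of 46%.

K_p = 68.4

From %OS = 100·exp(−πζ/√(1−ζ²)) = 46%, ζ = −ln(0.46)/√(π²+ln²(0.46)) = 0.24.
Characteristic equation s² + 6.4s + 2.6K_p = 0 gives ζ = 6.4/(2√(2.6K_p)).
Setting ζ = 0.24: √(2.6K_p) = 6.4/(2·0.24) = 13.34, so K_p = 177.8/2.6 = 68.4.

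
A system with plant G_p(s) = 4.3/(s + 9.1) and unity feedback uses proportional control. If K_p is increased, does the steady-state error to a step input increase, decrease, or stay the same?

decrease

The position error constant K_pos = K_p·G_p(0) grows with K_p, and e_ss = 1/(1+K_pos) falls.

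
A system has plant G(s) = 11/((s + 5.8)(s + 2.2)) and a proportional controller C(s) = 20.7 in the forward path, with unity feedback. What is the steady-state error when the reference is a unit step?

0.0531

The loop is type 0. Static position error constant K_pos = C(0)·G(0) = 20.7·0.8621 = 17.84.
Steady-state error to a unit step: e_ss = 1/(1+K_pos) = 1/18.84 = 0.0531.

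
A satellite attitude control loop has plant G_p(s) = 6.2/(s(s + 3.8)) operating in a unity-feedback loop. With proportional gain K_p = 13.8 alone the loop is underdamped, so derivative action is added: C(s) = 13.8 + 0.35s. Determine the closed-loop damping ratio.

ζ = 0.323

Forward path: (13.8 + 0.35s)·6.2/(s(s+3.8)). The closed-loop characteristic equation is s² + (3.8 + 6.2·0.35)s + 6.2·13.8 = 0.
That is s² + 5.97s + 85.56 = 0, so ω_n = 9.25 rad/s and ζ = 5.97/(2·9.25) = 0.3227.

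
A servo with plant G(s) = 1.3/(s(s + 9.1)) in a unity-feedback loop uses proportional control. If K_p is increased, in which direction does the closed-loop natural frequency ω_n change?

increase

ω_n = √(1.3·K_p), which grows with K_p.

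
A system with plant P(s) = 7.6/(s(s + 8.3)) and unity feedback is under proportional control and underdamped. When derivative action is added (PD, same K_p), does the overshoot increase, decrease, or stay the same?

decrease

With PD the characteristic equation becomes s² + (a + K·K_d)s + K·K_p = 0; the damping term grows, ζ rises, overshoot falls.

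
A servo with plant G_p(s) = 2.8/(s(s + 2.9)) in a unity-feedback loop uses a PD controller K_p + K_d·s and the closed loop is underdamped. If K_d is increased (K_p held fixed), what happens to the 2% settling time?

Characteristic equation s² + (2.9 + 2.8K_d)s + 2.8K_p = 0: raising K_d increases ζω_n = (2.9+2.8K_d)/2 while the loop stays underdamped, so T_s ≈ 4/(ζω_n) decreases.

decrease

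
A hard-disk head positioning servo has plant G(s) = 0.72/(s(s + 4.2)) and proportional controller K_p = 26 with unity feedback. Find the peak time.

T_p = 0.83 s

The closed-loop denominator s² + 4.2s + 18.72 gives ω_n = √18.72 = 4.327 and ζ = 4.2/(2ω_n) = 0.4854.
Damped frequency ω_d = ω_n√(1−ζ²) = 3.783 rad/s, so peak time T_p = π/ω_d = 0.83 s.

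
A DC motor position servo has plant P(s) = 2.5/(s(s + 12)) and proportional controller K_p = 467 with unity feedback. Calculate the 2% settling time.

The closed-loop denominator s² + 12s + 1168 gives ω_n = √1168 = 34.17 and ζ = 12/(2ω_n) = 0.1756.
2% settling time T_s ≈ 4/(ζω_n) = 4/6 = 0.667 s.

T_s ≈ 0.667 s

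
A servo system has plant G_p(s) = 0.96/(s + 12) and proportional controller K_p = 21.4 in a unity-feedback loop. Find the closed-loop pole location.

s = -32.54

Closed-loop transfer function: T(s) = K_p·G_p(s)/(1 + K_p·G_p(s)) = 20.54/(s + 12 + 20.54) = 20.54/(s + 32.54).
The closed-loop pole is at s = −32.54.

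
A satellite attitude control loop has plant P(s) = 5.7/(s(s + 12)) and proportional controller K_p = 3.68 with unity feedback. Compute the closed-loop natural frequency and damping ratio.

With unity feedback the closed-loop characteristic equation is s² + 12s + 3.68·5.7 = s² + 12s + 20.98 = 0.
So ω_n² = 20.98 ⇒ ω_n = 4.58 rad/s, and ζ = 12/(2ω_n) = 1.31.

ω_n = 4.58 rad/s, ζ = 1.31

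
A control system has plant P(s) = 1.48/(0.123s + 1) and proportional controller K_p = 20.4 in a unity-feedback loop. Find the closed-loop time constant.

Closed loop: T(s) = K_p·P/(1+K_p·P) = 30.19/(0.123s + 1 + 30.19), with pole at s = −(1 + 30.19)/0.123 = −253.6.
Closed-loop time constant τ = 1/253.6 = 0.00394 s.

τ = 0.00394 s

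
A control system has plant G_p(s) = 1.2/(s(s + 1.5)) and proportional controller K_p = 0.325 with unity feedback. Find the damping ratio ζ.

ζ = 1.2

The closed-loop denominator is s(s+1.5) + 0.325·1.2 = s² + 1.5s + 0.39.
Matching s² + 2ζω_n s + ω_n²: ω_n = √0.39 = 0.6245 rad/s and 2ζω_n = 1.5, so ζ = 1.5/(2·0.6245) = 1.2.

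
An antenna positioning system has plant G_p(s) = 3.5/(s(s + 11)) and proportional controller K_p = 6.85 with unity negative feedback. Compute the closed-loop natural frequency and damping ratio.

ω_n = 4.9 rad/s, ζ = 1.12

The closed-loop denominator is s(s+11) + 6.85·3.5 = s² + 11s + 23.97.
So ω_n² = 23.97 ⇒ ω_n = 4.896 rad/s, and ζ = 11/(2ω_n) = 1.12.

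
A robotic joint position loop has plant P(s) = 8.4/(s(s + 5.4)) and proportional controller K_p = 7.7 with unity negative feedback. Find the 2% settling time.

T_s ≈ 1.48 s

The closed-loop denominator s² + 5.4s + 64.68 gives ω_n = √64.68 = 8.042 and ζ = 5.4/(2ω_n) = 0.3357.
2% settling time T_s ≈ 4/(ζω_n) = 4/2.7 = 1.48 s.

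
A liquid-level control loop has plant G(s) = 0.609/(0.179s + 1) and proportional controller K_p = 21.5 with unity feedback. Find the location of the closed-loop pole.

s = -78.73

Closed loop: T(s) = K_p·G/(1+K_p·G) = 13.09/(0.179s + 1 + 13.09), with pole at s = −(1 + 13.09)/0.179 = −78.73.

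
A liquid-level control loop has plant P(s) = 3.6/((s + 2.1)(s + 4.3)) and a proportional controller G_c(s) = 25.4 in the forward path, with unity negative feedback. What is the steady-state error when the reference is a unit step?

The loop is type 0. Static position error constant K_pos = G_c(0)·P(0) = 25.4·0.3987 = 10.13.
Steady-state error to a unit step: e_ss = 1/(1+K_pos) = 1/11.13 = 0.0899.

0.0899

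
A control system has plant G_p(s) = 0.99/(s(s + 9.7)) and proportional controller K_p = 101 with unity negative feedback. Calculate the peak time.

Closed-loop characteristic equation: s² + 9.7s + 99.99 = 0, so ω_n = 9.999 rad/s and ζ = 9.7/(2·9.999) = 0.485.
Damped frequency ω_d = ω_n√(1−ζ²) = 8.745 rad/s, so peak time T_p = π/ω_d = 0.359 s.

T_p = 0.359 s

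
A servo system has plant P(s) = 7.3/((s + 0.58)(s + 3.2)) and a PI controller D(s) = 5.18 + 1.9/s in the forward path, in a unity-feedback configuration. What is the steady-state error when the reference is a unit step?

The open loop D(s)P(s) has a pole at the origin (type 1), so the static position error constant is infinite and e_ss = 1/(1+∞) = 0.

0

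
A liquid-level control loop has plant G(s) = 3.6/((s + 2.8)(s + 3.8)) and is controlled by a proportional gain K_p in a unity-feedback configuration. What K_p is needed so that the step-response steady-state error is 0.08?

Steady-state error for a unit step on this type-0 loop is 1/(1 + K_p·G(0)).
G(0) = 0.3383. Require 1/(1 + K_p·0.3383) = 0.08, so 1 + 0.3383·K_p = 12.5.
K_p = (12.5 − 1)/0.3383 = 34.

K_p = 34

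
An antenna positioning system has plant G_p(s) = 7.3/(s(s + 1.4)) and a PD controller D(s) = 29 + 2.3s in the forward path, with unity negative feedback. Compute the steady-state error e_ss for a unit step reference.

0

The open loop D(s)G_p(s) has a pole at the origin (type 1), so the static position error constant is infinite and e_ss = 1/(1+∞) = 0.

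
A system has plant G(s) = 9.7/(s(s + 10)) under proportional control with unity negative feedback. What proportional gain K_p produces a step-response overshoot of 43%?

From %OS = 100·exp(−πζ/√(1−ζ²)) = 43%, ζ = −ln(0.43)/√(π²+ln²(0.43)) = 0.2594.
Characteristic equation s² + 10s + 9.7K_p = 0 gives ζ = 10/(2√(9.7K_p)).
Setting ζ = 0.2594: √(9.7K_p) = 10/(2·0.2594) = 19.27, so K_p = 371.4/9.7 = 38.3.

K_p = 38.3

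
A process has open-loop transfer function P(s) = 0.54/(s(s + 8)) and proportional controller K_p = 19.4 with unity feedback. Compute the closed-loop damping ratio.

ζ = 1.24

With unity feedback the closed-loop characteristic equation is s² + 8s + 19.4·0.54 = s² + 8s + 10.48 = 0.
Matching s² + 2ζω_n s + ω_n²: ω_n = √10.48 = 3.237 rad/s and 2ζω_n = 8, so ζ = 8/(2·3.237) = 1.24.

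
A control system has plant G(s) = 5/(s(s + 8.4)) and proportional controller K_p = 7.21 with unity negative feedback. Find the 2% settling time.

From 1 + K_pG(s) = 0: s² + 8.4s + 36.05 = 0 ⇒ ω_n = 6.004, ζ = 0.6995.
2% settling time T_s ≈ 4/(ζω_n) = 4/4.2 = 0.952 s.

T_s ≈ 0.952 s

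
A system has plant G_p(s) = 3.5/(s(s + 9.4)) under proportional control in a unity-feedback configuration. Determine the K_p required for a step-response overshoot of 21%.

K_p = 31.9

From %OS = 100·exp(−πζ/√(1−ζ²)) = 21%, ζ = −ln(0.21)/√(π²+ln²(0.21)) = 0.4449.
Characteristic equation s² + 9.4s + 3.5K_p = 0 gives ζ = 9.4/(2√(3.5K_p)).
Setting ζ = 0.4449: √(3.5K_p) = 9.4/(2·0.4449) = 10.56, so K_p = 111.6/3.5 = 31.9.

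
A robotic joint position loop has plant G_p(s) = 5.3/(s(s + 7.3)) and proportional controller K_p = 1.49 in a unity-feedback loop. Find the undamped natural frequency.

The closed-loop denominator is s(s+7.3) + 1.49·5.3 = s² + 7.3s + 7.897.
Matching s² + 2ζω_n s + ω_n²: ω_n = √7.897 = 2.81 rad/s and 2ζω_n = 7.3, so ζ = 7.3/(2·2.81) = 1.3.

ω_n = 2.81 rad/s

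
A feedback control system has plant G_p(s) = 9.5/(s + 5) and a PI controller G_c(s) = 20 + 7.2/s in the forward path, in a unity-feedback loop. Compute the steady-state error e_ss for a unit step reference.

The open loop G_c(s)G_p(s) has a pole at the origin (type 1), so the static position error constant is infinite and e_ss = 1/(1+∞) = 0.

0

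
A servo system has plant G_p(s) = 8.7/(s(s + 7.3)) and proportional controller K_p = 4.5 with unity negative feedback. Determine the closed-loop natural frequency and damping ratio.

ω_n = 6.26 rad/s, ζ = 0.583

With unity feedback the closed-loop characteristic equation is s² + 7.3s + 4.5·8.7 = s² + 7.3s + 39.15 = 0.
So ω_n² = 39.15 ⇒ ω_n = 6.257 rad/s, and ζ = 7.3/(2ω_n) = 0.583.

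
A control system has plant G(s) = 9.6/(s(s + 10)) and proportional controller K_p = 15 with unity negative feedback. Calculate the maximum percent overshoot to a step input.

The closed-loop denominator s² + 10s + 144 gives ω_n = √144 = 12 and ζ = 10/(2ω_n) = 0.4167.
%OS = 100·exp(−πζ/√(1−ζ²)) = 100·exp(−π·0.4167/√0.8264) = 23.7%.

23.7%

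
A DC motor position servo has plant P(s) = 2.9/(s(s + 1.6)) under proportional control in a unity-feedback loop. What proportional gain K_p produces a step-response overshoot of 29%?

From %OS = 100·exp(−πζ/√(1−ζ²)) = 29%, ζ = −ln(0.29)/√(π²+ln²(0.29)) = 0.3666.
Characteristic equation s² + 1.6s + 2.9K_p = 0 gives ζ = 1.6/(2√(2.9K_p)).
Setting ζ = 0.3666: √(2.9K_p) = 1.6/(2·0.3666) = 2.182, so K_p = 4.762/2.9 = 1.64.

K_p = 1.64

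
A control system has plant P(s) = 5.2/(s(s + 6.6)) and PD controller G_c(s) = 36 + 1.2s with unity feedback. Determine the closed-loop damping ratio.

ζ = 0.469

Forward path: (36 + 1.2s)·5.2/(s(s+6.6)). The closed-loop characteristic equation is s² + (6.6 + 5.2·1.2)s + 5.2·36 = 0.
That is s² + 12.84s + 187.2 = 0, so ω_n = 13.68 rad/s and ζ = 12.84/(2·13.68) = 0.4692.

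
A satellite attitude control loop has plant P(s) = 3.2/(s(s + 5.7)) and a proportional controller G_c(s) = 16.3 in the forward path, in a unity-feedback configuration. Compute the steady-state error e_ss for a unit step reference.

0

The open loop G_c(s)P(s) has a pole at the origin (type 1), so the static position error constant is infinite and e_ss = 1/(1+∞) = 0.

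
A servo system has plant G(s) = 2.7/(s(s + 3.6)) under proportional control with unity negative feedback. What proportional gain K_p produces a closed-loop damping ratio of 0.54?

Closed-loop characteristic equation: s² + 3.6s + K_p·2.7 = 0.
So ω_n = √(2.7K_p) and 2ζω_n = 3.6, giving ζ = 3.6/(2√(2.7K_p)).
Setting ζ = 0.54: √(2.7K_p) = 3.6/(2·0.54) = 3.333, so K_p = 11.11/2.7 = 4.12.

K_p = 4.12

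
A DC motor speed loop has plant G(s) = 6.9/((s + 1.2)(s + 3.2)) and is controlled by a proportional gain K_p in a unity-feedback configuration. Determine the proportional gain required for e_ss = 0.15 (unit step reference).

For a type-0 loop with proportional control, e_ss = 1/(1 + K_p·G(0)).
G(0) = 1.797. Require 1/(1 + K_p·1.797) = 0.15, so 1 + 1.797·K_p = 6.667.
K_p = (6.667 − 1)/1.797 = 3.15.

K_p = 3.15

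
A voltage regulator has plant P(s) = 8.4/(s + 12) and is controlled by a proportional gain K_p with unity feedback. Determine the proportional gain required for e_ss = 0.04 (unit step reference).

For a type-0 loop with proportional control, e_ss = 1/(1 + K_p·P(0)).
P(0) = 0.7. Require 1/(1 + K_p·0.7) = 0.04, so 1 + 0.7·K_p = 25.
K_p = (25 − 1)/0.7 = 34.3.

K_p = 34.3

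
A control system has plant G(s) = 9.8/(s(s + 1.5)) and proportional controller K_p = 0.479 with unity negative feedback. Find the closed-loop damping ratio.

ζ = 0.346

The closed-loop denominator is s(s+1.5) + 0.479·9.8 = s² + 1.5s + 4.694.
Matching s² + 2ζω_n s + ω_n²: ω_n = √4.694 = 2.167 rad/s and 2ζω_n = 1.5, so ζ = 1.5/(2·2.167) = 0.346.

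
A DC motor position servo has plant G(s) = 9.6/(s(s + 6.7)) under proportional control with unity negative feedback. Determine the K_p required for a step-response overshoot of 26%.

K_p = 7.53

From %OS = 100·exp(−πζ/√(1−ζ²)) = 26%, ζ = −ln(0.26)/√(π²+ln²(0.26)) = 0.3941.
Characteristic equation s² + 6.7s + 9.6K_p = 0 gives ζ = 6.7/(2√(9.6K_p)).
Setting ζ = 0.3941: √(9.6K_p) = 6.7/(2·0.3941) = 8.501, so K_p = 72.26/9.6 = 7.53.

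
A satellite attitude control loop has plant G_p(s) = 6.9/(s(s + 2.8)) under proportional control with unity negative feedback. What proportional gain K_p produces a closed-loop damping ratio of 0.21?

K_p = 6.44

Closed-loop characteristic equation: s² + 2.8s + K_p·6.9 = 0.
So ω_n = √(6.9K_p) and 2ζω_n = 2.8, giving ζ = 2.8/(2√(6.9K_p)).
Setting ζ = 0.21: √(6.9K_p) = 2.8/(2·0.21) = 6.667, so K_p = 44.44/6.9 = 6.44.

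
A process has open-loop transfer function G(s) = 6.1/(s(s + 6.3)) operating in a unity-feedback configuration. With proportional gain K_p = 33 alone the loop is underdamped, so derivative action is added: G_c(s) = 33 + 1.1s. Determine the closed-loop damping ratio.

Forward path: (33 + 1.1s)·6.1/(s(s+6.3)). The closed-loop characteristic equation is s² + (6.3 + 6.1·1.1)s + 6.1·33 = 0.
That is s² + 13.01s + 201.3 = 0, so ω_n = 14.19 rad/s and ζ = 13.01/(2·14.19) = 0.4585.

ζ = 0.458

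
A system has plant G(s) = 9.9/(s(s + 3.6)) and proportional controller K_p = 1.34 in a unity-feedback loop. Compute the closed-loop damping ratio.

The closed-loop denominator is s(s+3.6) + 1.34·9.9 = s² + 3.6s + 13.27.
So ω_n² = 13.27 ⇒ ω_n = 3.642 rad/s, and ζ = 3.6/(2ω_n) = 0.494.

ζ = 0.494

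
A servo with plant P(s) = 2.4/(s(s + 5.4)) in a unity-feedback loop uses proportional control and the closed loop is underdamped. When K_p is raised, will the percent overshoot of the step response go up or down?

increase

Characteristic equation s² + 5.4s + K_p·2.4 = 0: raising K_p raises ω_n while 2ζω_n = 5.4 is fixed, so ζ falls and overshoot grows.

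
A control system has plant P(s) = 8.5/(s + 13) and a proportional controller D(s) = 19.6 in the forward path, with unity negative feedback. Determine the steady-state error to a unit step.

The loop is type 0. Static position error constant K_pos = D(0)·P(0) = 19.6·0.6538 = 12.82.
Steady-state error to a unit step: e_ss = 1/(1+K_pos) = 1/13.82 = 0.0724.

0.0724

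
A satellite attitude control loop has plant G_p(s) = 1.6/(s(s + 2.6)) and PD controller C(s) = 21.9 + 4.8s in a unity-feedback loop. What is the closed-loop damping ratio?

ζ = 0.868

Forward path: (21.9 + 4.8s)·1.6/(s(s+2.6)). The closed-loop characteristic equation is s² + (2.6 + 1.6·4.8)s + 1.6·21.9 = 0.
That is s² + 10.28s + 35.04 = 0, so ω_n = 5.919 rad/s and ζ = 10.28/(2·5.919) = 0.8683.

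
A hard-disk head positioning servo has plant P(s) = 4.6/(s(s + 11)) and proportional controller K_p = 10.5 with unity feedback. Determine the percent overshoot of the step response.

From 1 + K_pP(s) = 0: s² + 11s + 48.3 = 0 ⇒ ω_n = 6.95, ζ = 0.7914.
%OS = 100·exp(−πζ/√(1−ζ²)) = 100·exp(−π·0.7914/√0.3737) = 1.71%.

1.71%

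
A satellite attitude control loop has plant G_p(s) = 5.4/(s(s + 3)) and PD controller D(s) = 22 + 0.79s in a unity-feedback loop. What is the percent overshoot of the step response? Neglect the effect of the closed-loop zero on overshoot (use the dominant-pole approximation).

32.9%

Forward path: (22 + 0.79s)·5.4/(s(s+3)). The closed-loop characteristic equation is s² + (3 + 5.4·0.79)s + 5.4·22 = 0.
That is s² + 7.266s + 118.8 = 0, so ω_n = 10.9 rad/s and ζ = 7.266/(2·10.9) = 0.3333.
%OS = 100·exp(−πζ/√(1−ζ²)) = 32.9%.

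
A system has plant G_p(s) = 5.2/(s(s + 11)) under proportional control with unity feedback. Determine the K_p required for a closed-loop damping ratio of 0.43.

Closed-loop characteristic equation: s² + 11s + K_p·5.2 = 0.
So ω_n = √(5.2K_p) and 2ζω_n = 11, giving ζ = 11/(2√(5.2K_p)).
Setting ζ = 0.43: √(5.2K_p) = 11/(2·0.43) = 12.79, so K_p = 163.6/5.2 = 31.5.

K_p = 31.5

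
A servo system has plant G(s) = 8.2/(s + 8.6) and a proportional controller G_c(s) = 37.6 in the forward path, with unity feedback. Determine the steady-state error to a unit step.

The loop is type 0. Static position error constant K_pos = G_c(0)·G(0) = 37.6·0.9535 = 35.85.
Steady-state error to a unit step: e_ss = 1/(1+K_pos) = 1/36.85 = 0.0271.

0.0271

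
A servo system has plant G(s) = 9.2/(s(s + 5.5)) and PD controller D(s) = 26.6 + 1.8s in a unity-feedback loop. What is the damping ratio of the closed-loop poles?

ζ = 0.705

Forward path: (26.6 + 1.8s)·9.2/(s(s+5.5)). The closed-loop characteristic equation is s² + (5.5 + 9.2·1.8)s + 9.2·26.6 = 0.
That is s² + 22.06s + 244.7 = 0, so ω_n = 15.64 rad/s and ζ = 22.06/(2·15.64) = 0.7051.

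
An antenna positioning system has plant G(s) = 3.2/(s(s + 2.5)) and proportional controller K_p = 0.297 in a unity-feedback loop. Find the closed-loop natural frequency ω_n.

ω_n = 0.975 rad/s

1 + K_p·G(s) = 0 gives s² + 2.5s + 0.9504 = 0.
Matching s² + 2ζω_n s + ω_n²: ω_n = √0.9504 = 0.9749 rad/s and 2ζω_n = 2.5, so ζ = 2.5/(2·0.9749) = 1.28.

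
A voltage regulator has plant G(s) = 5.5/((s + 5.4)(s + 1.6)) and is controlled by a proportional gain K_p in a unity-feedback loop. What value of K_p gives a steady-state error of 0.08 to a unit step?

For a type-0 loop with proportional control, e_ss = 1/(1 + K_p·G(0)).
G(0) = 0.6366. Require 1/(1 + K_p·0.6366) = 0.08, so 1 + 0.6366·K_p = 12.5.
K_p = (12.5 − 1)/0.6366 = 18.1.

K_p = 18.1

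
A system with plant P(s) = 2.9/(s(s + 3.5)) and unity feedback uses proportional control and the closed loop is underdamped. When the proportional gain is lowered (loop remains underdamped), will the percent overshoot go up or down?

decrease

ζ = 3.5/(2√(2.9K_p)) rises as K_p falls; higher damping means less overshoot.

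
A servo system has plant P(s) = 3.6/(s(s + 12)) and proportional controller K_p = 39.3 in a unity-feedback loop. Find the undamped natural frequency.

With unity feedback the closed-loop characteristic equation is s² + 12s + 39.3·3.6 = s² + 12s + 141.5 = 0.
So ω_n² = 141.5 ⇒ ω_n = 11.89 rad/s, and ζ = 12/(2ω_n) = 0.504.

ω_n = 11.9 rad/s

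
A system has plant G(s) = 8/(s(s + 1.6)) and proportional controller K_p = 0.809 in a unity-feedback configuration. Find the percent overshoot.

The closed-loop denominator s² + 1.6s + 6.472 gives ω_n = √6.472 = 2.544 and ζ = 1.6/(2ω_n) = 0.3145.
%OS = 100·exp(−πζ/√(1−ζ²)) = 100·exp(−π·0.3145/√0.9011) = 35.3%.

35.3%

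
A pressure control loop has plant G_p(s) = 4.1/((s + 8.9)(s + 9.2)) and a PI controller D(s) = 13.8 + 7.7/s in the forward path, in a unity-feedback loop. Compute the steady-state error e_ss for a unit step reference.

0

The open loop D(s)G_p(s) has a pole at the origin (type 1), so the static position error constant is infinite and e_ss = 1/(1+∞) = 0.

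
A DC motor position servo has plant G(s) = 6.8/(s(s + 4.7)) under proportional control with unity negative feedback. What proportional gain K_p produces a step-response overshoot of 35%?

From %OS = 100·exp(−πζ/√(1−ζ²)) = 35%, ζ = −ln(0.35)/√(π²+ln²(0.35)) = 0.3169.
Characteristic equation s² + 4.7s + 6.8K_p = 0 gives ζ = 4.7/(2√(6.8K_p)).
Setting ζ = 0.3169: √(6.8K_p) = 4.7/(2·0.3169) = 7.415, so K_p = 54.98/6.8 = 8.08.

K_p = 8.08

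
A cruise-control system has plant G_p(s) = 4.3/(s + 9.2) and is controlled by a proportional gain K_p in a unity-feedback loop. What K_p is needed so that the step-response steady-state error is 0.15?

K_p = 12.1

For a type-0 loop with proportional control, e_ss = 1/(1 + K_p·G_p(0)).
G_p(0) = 0.4674. Require 1/(1 + K_p·0.4674) = 0.15, so 1 + 0.4674·K_p = 6.667.
K_p = (6.667 − 1)/0.4674 = 12.1.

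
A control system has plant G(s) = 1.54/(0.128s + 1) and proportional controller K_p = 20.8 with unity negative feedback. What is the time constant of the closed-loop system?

Closed loop: T(s) = K_p·G/(1+K_p·G) = 32.03/(0.128s + 1 + 32.03), with pole at s = −(1 + 32.03)/0.128 = −258.1.
Closed-loop time constant τ = 1/258.1 = 0.00388 s.

τ = 0.00388 s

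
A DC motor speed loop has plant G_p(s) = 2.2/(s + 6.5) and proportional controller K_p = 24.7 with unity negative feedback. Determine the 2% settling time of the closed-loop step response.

T_s ≈ 0.0657 s

Closed-loop transfer function: T(s) = K_p·G_p(s)/(1 + K_p·G_p(s)) = 54.34/(s + 6.5 + 54.34) = 54.34/(s + 60.84).
Time constant τ = 1/60.84 = 0.01644 s, so the 2% settling time is about 4τ = 0.0657 s.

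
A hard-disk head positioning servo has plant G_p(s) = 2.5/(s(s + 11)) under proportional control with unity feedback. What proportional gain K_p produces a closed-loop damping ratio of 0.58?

K_p = 36

Closed-loop characteristic equation: s² + 11s + K_p·2.5 = 0.
So ω_n = √(2.5K_p) and 2ζω_n = 11, giving ζ = 11/(2√(2.5K_p)).
Setting ζ = 0.58: √(2.5K_p) = 11/(2·0.58) = 9.483, so K_p = 89.92/2.5 = 36.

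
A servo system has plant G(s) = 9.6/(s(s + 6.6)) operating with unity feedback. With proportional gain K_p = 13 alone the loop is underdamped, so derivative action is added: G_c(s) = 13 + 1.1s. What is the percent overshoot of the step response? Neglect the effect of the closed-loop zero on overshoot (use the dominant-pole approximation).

2.31%

Forward path: (13 + 1.1s)·9.6/(s(s+6.6)). The closed-loop characteristic equation is s² + (6.6 + 9.6·1.1)s + 9.6·13 = 0.
That is s² + 17.16s + 124.8 = 0, so ω_n = 11.17 rad/s and ζ = 17.16/(2·11.17) = 0.768.
%OS = 100·exp(−πζ/√(1−ζ²)) = 2.31%.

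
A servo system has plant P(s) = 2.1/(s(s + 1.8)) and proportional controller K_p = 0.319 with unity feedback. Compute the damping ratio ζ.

With unity feedback the closed-loop characteristic equation is s² + 1.8s + 0.319·2.1 = s² + 1.8s + 0.6699 = 0.
Matching s² + 2ζω_n s + ω_n²: ω_n = √0.6699 = 0.8185 rad/s and 2ζω_n = 1.8, so ζ = 1.8/(2·0.8185) = 1.1.

ζ = 1.1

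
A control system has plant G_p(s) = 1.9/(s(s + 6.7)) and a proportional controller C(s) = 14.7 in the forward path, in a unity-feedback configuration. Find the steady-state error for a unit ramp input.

The loop has one pole at the origin (type 1). Velocity error constant K_v = lim_{s→0} s·C(s)G_p(s) = 14.7·1.9/6.7 = 4.169.
Steady-state error to a unit ramp: e_ss = 1/K_v = 0.24.

0.24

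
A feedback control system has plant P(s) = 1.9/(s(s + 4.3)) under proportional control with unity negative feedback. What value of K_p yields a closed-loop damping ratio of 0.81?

K_p = 3.71

Closed-loop characteristic equation: s² + 4.3s + K_p·1.9 = 0.
So ω_n = √(1.9K_p) and 2ζω_n = 4.3, giving ζ = 4.3/(2√(1.9K_p)).
Setting ζ = 0.81: √(1.9K_p) = 4.3/(2·0.81) = 2.654, so K_p = 7.045/1.9 = 3.71.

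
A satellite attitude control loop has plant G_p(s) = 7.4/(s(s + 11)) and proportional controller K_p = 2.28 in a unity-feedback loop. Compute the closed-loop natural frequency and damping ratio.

With unity feedback the closed-loop characteristic equation is s² + 11s + 2.28·7.4 = s² + 11s + 16.87 = 0.
Matching s² + 2ζω_n s + ω_n²: ω_n = √16.87 = 4.108 rad/s and 2ζω_n = 11, so ζ = 11/(2·4.108) = 1.34.

ω_n = 4.11 rad/s, ζ = 1.34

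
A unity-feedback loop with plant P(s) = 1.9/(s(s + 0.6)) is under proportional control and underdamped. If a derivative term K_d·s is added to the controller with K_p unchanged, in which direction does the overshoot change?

decrease

With PD the characteristic equation becomes s² + (a + K·K_d)s + K·K_p = 0; the damping term grows, ζ rises, overshoot falls.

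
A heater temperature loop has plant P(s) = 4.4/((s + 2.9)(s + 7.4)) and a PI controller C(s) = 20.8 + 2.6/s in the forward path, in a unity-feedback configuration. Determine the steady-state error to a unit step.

0

The open loop C(s)P(s) has a pole at the origin (type 1), so the static position error constant is infinite and e_ss = 1/(1+∞) = 0.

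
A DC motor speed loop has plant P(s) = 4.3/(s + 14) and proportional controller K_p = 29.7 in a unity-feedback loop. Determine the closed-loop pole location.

Closed-loop transfer function: T(s) = K_p·P(s)/(1 + K_p·P(s)) = 127.7/(s + 14 + 127.7) = 127.7/(s + 141.7).
The closed-loop pole is at s = −141.7.

s = -141.7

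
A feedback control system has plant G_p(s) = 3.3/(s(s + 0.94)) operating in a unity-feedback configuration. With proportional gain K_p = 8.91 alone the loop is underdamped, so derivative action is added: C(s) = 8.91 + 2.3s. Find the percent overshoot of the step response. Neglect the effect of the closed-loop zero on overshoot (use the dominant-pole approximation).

1.83%

Forward path: (8.91 + 2.3s)·3.3/(s(s+0.94)). The closed-loop characteristic equation is s² + (0.94 + 3.3·2.3)s + 3.3·8.91 = 0.
That is s² + 8.53s + 29.4 = 0, so ω_n = 5.422 rad/s and ζ = 8.53/(2·5.422) = 0.7865.
%OS = 100·exp(−πζ/√(1−ζ²)) = 1.83%.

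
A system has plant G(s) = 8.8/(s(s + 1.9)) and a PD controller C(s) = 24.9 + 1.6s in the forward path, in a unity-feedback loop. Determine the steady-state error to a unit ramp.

The loop has one pole at the origin (type 1). Velocity error constant K_v = lim_{s→0} s·C(s)G(s) = 24.9·8.8/1.9 = 115.3.
Steady-state error to a unit ramp: e_ss = 1/K_v = 0.00867.

0.00867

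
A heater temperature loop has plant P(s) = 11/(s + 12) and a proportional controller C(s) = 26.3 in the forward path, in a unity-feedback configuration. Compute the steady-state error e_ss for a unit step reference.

The loop is type 0. Static position error constant K_pos = C(0)·P(0) = 26.3·0.9167 = 24.11.
Steady-state error to a unit step: e_ss = 1/(1+K_pos) = 1/25.11 = 0.0398.

0.0398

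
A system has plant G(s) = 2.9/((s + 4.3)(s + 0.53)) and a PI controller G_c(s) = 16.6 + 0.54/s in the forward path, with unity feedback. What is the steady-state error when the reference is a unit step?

0

The open loop G_c(s)G(s) has a pole at the origin (type 1), so the static position error constant is infinite and e_ss = 1/(1+∞) = 0.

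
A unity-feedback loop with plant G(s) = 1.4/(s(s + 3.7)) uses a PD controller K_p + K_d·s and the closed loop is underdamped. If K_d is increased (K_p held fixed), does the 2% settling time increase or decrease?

decrease

Characteristic equation s² + (3.7 + 1.4K_d)s + 1.4K_p = 0: raising K_d increases ζω_n = (3.7+1.4K_d)/2 while the loop stays underdamped, so T_s ≈ 4/(ζω_n) decreases.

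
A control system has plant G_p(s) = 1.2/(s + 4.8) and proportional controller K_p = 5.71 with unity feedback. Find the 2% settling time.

Closed-loop transfer function: T(s) = K_p·G_p(s)/(1 + K_p·G_p(s)) = 6.852/(s + 4.8 + 6.852) = 6.852/(s + 11.65).
Time constant τ = 1/11.65 = 0.08582 s, so the 2% settling time is about 4τ = 0.343 s.

T_s ≈ 0.343 s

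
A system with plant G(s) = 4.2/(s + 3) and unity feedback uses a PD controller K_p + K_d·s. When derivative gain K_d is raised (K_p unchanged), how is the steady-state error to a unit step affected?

At s = 0 the derivative term contributes nothing: C(0) = K_p regardless of K_d, so K_pos = K_p·G(0) and e_ss are unchanged.

unchanged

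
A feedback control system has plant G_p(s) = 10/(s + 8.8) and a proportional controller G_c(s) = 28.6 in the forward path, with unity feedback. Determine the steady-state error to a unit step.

0.0299

The loop is type 0. Static position error constant K_pos = G_c(0)·G_p(0) = 28.6·1.136 = 32.5.
Steady-state error to a unit step: e_ss = 1/(1+K_pos) = 1/33.5 = 0.0299.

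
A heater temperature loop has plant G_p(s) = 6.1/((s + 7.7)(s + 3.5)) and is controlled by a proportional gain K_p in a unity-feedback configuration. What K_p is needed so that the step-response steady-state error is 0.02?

K_p = 216

The loop is type 0, so e_ss(step) = 1/(1 + K_pos) with K_pos = K_p·G_p(0).
G_p(0) = 0.2263. Require 1/(1 + K_p·0.2263) = 0.02, so 1 + 0.2263·K_p = 50.
K_p = (50 − 1)/0.2263 = 216.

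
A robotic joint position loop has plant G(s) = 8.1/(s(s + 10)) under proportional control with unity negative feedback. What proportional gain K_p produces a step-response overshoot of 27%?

From %OS = 100·exp(−πζ/√(1−ζ²)) = 27%, ζ = −ln(0.27)/√(π²+ln²(0.27)) = 0.3847.
Characteristic equation s² + 10s + 8.1K_p = 0 gives ζ = 10/(2√(8.1K_p)).
Setting ζ = 0.3847: √(8.1K_p) = 10/(2·0.3847) = 13, so K_p = 168.9/8.1 = 20.9.

K_p = 20.9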